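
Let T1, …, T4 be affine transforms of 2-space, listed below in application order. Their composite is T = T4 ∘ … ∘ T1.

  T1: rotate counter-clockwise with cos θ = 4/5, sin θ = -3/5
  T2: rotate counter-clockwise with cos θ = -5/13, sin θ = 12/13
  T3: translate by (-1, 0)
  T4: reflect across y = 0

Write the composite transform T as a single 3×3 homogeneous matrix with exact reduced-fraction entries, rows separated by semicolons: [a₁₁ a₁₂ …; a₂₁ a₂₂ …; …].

T1 = [4/5 3/5 0; -3/5 4/5 0; 0 0 1]
T2·T1 = [16/65 -63/65 0; 63/65 16/65 0; 0 0 1]
T3·…·T1 = [16/65 -63/65 -1; 63/65 16/65 0; 0 0 1]
T4·…·T1 = [16/65 -63/65 -1; -63/65 -16/65 0; 0 0 1]

T = [16/65 -63/65 -1; -63/65 -16/65 0; 0 0 1]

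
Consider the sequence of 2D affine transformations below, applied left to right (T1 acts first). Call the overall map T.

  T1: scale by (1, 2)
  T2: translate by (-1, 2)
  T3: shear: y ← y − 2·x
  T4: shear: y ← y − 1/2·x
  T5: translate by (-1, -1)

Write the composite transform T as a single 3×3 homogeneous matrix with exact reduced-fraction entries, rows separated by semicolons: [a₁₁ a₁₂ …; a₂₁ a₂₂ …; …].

T1 = [1 0 0; 0 2 0; 0 0 1]
T2·T1 = [1 0 -1; 0 2 2; 0 0 1]
T3·…·T1 = [1 0 -1; -2 2 4; 0 0 1]
T4·…·T1 = [1 0 -1; -5/2 2 9/2; 0 0 1]
T5·…·T1 = [1 0 -2; -5/2 2 7/2; 0 0 1]

T = [1 0 -2; -5/2 2 7/2; 0 0 1]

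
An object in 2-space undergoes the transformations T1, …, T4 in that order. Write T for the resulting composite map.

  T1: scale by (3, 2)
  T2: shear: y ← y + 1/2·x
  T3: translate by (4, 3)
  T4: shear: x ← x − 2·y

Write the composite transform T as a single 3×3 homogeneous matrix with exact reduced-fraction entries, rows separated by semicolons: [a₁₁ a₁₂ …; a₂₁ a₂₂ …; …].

T = [0 -4 -2; 3/2 2 3; 0 0 1]

T1 = [3 0 0; 0 2 0; 0 0 1]
T2·T1 = [3 0 0; 3/2 2 0; 0 0 1]
T3·…·T1 = [3 0 4; 3/2 2 3; 0 0 1]
T4·…·T1 = [0 -4 -2; 3/2 2 3; 0 0 1]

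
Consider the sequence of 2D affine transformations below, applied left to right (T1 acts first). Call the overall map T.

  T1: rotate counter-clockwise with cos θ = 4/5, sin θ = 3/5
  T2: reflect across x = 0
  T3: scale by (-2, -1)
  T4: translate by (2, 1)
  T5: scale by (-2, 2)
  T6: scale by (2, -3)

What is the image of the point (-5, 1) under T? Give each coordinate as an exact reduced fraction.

T1 rotate counter-clockwise with cos θ = 4/5, sin θ = 3/5: (-5, 1) → (-23/5, -11/5)
T2 reflect across x = 0: (-23/5, -11/5) → (23/5, -11/5)
T3 scale by (-2, -1): (23/5, -11/5) → (-46/5, 11/5)
T4 translate by (2, 1): (-46/5, 11/5) → (-36/5, 16/5)
T5 scale by (-2, 2): (-36/5, 16/5) → (72/5, 32/5)
T6 scale by (2, -3): (72/5, 32/5) → (144/5, -96/5)

T(p) = (144/5, -96/5)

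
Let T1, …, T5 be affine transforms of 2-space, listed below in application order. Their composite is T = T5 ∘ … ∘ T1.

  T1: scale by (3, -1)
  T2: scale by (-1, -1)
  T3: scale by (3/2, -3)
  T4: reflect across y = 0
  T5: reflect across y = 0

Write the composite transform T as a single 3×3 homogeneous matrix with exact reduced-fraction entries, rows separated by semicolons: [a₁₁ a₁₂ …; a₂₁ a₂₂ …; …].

T1 = [3 0 0; 0 -1 0; 0 0 1]
T2·T1 = [-3 0 0; 0 1 0; 0 0 1]
T3·…·T1 = [-9/2 0 0; 0 -3 0; 0 0 1]
T4·…·T1 = [-9/2 0 0; 0 3 0; 0 0 1]
T5·…·T1 = [-9/2 0 0; 0 -3 0; 0 0 1]

T = [-9/2 0 0; 0 -3 0; 0 0 1]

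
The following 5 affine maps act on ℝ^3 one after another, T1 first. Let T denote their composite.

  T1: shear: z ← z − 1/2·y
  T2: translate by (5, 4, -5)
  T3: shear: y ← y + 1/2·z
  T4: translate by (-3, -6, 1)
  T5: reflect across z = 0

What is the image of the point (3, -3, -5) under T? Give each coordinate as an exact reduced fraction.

T(p) = (5, -37/4, 15/2)

T1 shear: z ← z − 1/2·y: (3, -3, -5) → (3, -3, -7/2)
T2 translate by (5, 4, -5): (3, -3, -7/2) → (8, 1, -17/2)
T3 shear: y ← y + 1/2·z: (8, 1, -17/2) → (8, -13/4, -17/2)
T4 translate by (-3, -6, 1): (8, -13/4, -17/2) → (5, -37/4, -15/2)
T5 reflect across z = 0: (5, -37/4, -15/2) → (5, -37/4, 15/2)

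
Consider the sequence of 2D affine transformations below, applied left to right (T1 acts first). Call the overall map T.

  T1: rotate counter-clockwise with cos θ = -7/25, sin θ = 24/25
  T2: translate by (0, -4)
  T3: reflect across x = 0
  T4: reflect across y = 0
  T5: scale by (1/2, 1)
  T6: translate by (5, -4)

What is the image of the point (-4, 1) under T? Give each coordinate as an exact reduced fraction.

T1 rotate counter-clockwise with cos θ = -7/25, sin θ = 24/25: (-4, 1) → (4/25, -103/25)
T2 translate by (0, -4): (4/25, -103/25) → (4/25, -203/25)
T3 reflect across x = 0: (4/25, -203/25) → (-4/25, -203/25)
T4 reflect across y = 0: (-4/25, -203/25) → (-4/25, 203/25)
T5 scale by (1/2, 1): (-4/25, 203/25) → (-2/25, 203/25)
T6 translate by (5, -4): (-2/25, 203/25) → (123/25, 103/25)

T(p) = (123/25, 103/25)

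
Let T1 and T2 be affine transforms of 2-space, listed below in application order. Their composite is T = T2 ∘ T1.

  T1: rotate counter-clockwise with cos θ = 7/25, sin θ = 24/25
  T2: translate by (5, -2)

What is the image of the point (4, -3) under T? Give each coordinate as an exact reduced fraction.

T1 rotate counter-clockwise with cos θ = 7/25, sin θ = 24/25: (4, -3) → (4, 3)
T2 translate by (5, -2): (4, 3) → (9, 1)

T(p) = (9, 1)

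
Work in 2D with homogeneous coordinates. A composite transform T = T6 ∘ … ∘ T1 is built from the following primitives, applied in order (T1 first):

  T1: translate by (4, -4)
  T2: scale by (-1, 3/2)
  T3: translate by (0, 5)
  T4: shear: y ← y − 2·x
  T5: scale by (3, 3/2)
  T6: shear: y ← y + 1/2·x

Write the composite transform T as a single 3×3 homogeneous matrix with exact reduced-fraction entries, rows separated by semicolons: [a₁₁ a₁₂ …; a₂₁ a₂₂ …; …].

T1 = [1 0 4; 0 1 -4; 0 0 1]
T2·T1 = [-1 0 -4; 0 3/2 -6; 0 0 1]
T3·…·T1 = [-1 0 -4; 0 3/2 -1; 0 0 1]
T4·…·T1 = [-1 0 -4; 2 3/2 7; 0 0 1]
T5·…·T1 = [-3 0 -12; 3 9/4 21/2; 0 0 1]
T6·…·T1 = [-3 0 -12; 3/2 9/4 9/2; 0 0 1]

T = [-3 0 -12; 3/2 9/4 9/2; 0 0 1]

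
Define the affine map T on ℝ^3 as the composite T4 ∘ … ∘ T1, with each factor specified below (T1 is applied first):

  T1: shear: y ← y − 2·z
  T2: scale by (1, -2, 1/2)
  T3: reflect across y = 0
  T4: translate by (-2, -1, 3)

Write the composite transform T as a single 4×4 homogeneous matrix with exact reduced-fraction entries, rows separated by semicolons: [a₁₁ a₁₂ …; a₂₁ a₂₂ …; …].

T1 = [1 0 0 0; 0 1 -2 0; 0 0 1 0; 0 0 0 1]
T2·T1 = [1 0 0 0; 0 -2 4 0; 0 0 1/2 0; 0 0 0 1]
T3·…·T1 = [1 0 0 0; 0 2 -4 0; 0 0 1/2 0; 0 0 0 1]
T4·…·T1 = [1 0 0 -2; 0 2 -4 -1; 0 0 1/2 3; 0 0 0 1]

T = [1 0 0 -2; 0 2 -4 -1; 0 0 1/2 3; 0 0 0 1]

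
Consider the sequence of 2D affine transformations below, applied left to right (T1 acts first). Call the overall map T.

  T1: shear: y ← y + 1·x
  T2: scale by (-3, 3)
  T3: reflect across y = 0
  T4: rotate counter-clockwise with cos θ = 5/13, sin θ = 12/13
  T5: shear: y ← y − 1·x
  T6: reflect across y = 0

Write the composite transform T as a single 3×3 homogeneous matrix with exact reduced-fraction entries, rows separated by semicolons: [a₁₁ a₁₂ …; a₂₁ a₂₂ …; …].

T1 = [1 0 0; 1 1 0; 0 0 1]
T2·T1 = [-3 0 0; 3 3 0; 0 0 1]
T3·…·T1 = [-3 0 0; -3 -3 0; 0 0 1]
T4·…·T1 = [21/13 36/13 0; -51/13 -15/13 0; 0 0 1]
T5·…·T1 = [21/13 36/13 0; -72/13 -51/13 0; 0 0 1]
T6·…·T1 = [21/13 36/13 0; 72/13 51/13 0; 0 0 1]

T = [21/13 36/13 0; 72/13 51/13 0; 0 0 1]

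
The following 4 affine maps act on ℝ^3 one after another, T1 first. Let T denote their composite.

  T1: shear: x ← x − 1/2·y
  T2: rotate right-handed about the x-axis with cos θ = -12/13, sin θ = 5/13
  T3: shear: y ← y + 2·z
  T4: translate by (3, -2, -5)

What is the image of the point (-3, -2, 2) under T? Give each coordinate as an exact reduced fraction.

T1 shear: x ← x − 1/2·y: (-3, -2, 2) → (-2, -2, 2)
T2 rotate right-handed about the x-axis with cos θ = -12/13, sin θ = 5/13: (-2, -2, 2) → (-2, 14/13, -34/13)
T3 shear: y ← y + 2·z: (-2, 14/13, -34/13) → (-2, -54/13, -34/13)
T4 translate by (3, -2, -5): (-2, -54/13, -34/13) → (1, -80/13, -99/13)

T(p) = (1, -80/13, -99/13)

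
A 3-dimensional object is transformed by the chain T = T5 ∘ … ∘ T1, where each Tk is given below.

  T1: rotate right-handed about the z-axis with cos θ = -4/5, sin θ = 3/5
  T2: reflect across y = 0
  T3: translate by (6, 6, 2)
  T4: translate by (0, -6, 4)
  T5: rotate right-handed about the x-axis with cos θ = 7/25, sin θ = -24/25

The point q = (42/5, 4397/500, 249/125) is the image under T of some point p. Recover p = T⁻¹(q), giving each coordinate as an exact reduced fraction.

T1 = [-4/5 -3/5 0 0; 3/5 -4/5 0 0; 0 0 1 0; 0 0 0 1]
T2·T1 = [-4/5 -3/5 0 0; -3/5 4/5 0 0; 0 0 1 0; 0 0 0 1]
T3·…·T1 = [-4/5 -3/5 0 6; -3/5 4/5 0 6; 0 0 1 2; 0 0 0 1]
T4·…·T1 = [-4/5 -3/5 0 6; -3/5 4/5 0 0; 0 0 1 6; 0 0 0 1]
T5·…·T1 = [-4/5 -3/5 0 6; -21/125 28/125 24/25 144/25; 72/125 -96/125 7/25 42/25; 0 0 0 1]
det M = -1; M⁻¹ = [-4/5 -21/125 72/125 24/5; -3/5 28/125 -96/125 18/5; 0 24/25 7/25 -6; 0 0 0 1]
M⁻¹ · (42/5, 4397/500, 249/125)ᵀ = (-9/4, -1, 3)ᵀ

p = (-9/4, -1, 3)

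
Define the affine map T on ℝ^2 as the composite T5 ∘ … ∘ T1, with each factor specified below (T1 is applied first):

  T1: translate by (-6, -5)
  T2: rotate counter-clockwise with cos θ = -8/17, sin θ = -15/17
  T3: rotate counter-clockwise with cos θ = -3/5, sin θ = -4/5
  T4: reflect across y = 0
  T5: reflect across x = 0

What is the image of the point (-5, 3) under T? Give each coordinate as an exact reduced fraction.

T(p) = (-110/17, 155/17)

T1 translate by (-6, -5): (-5, 3) → (-11, -2)
T2 rotate counter-clockwise with cos θ = -8/17, sin θ = -15/17: (-11, -2) → (58/17, 181/17)
T3 rotate counter-clockwise with cos θ = -3/5, sin θ = -4/5: (58/17, 181/17) → (110/17, -155/17)
T4 reflect across y = 0: (110/17, -155/17) → (110/17, 155/17)
T5 reflect across x = 0: (110/17, 155/17) → (-110/17, 155/17)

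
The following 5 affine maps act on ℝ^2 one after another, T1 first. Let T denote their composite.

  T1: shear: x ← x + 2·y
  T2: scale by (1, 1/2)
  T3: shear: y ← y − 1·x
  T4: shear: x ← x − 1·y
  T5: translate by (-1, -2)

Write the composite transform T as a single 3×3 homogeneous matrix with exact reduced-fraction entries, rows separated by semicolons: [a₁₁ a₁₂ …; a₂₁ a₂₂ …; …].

T = [2 7/2 -1; -1 -3/2 -2; 0 0 1]

T1 = [1 2 0; 0 1 0; 0 0 1]
T2·T1 = [1 2 0; 0 1/2 0; 0 0 1]
T3·…·T1 = [1 2 0; -1 -3/2 0; 0 0 1]
T4·…·T1 = [2 7/2 0; -1 -3/2 0; 0 0 1]
T5·…·T1 = [2 7/2 -1; -1 -3/2 -2; 0 0 1]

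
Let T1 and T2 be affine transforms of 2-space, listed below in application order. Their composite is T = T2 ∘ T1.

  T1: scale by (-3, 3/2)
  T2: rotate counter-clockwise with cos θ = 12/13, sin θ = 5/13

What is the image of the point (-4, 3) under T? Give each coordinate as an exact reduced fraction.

T(p) = (243/26, 114/13)

T1 scale by (-3, 3/2): (-4, 3) → (12, 9/2)
T2 rotate counter-clockwise with cos θ = 12/13, sin θ = 5/13: (12, 9/2) → (243/26, 114/13)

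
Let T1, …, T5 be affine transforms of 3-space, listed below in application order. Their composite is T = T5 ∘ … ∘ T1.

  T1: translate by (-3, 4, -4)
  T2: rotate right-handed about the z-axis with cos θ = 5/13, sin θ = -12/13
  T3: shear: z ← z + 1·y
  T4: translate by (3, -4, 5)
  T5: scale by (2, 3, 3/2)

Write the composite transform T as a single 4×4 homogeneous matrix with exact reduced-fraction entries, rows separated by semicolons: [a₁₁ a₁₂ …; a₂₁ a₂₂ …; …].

T = [10/13 24/13 0 144/13; -36/13 15/13 0 12/13; -18/13 15/26 3/2 207/26; 0 0 0 1]

T1 = [1 0 0 -3; 0 1 0 4; 0 0 1 -4; 0 0 0 1]
T2·T1 = [5/13 12/13 0 33/13; -12/13 5/13 0 56/13; 0 0 1 -4; 0 0 0 1]
T3·…·T1 = [5/13 12/13 0 33/13; -12/13 5/13 0 56/13; -12/13 5/13 1 4/13; 0 0 0 1]
T4·…·T1 = [5/13 12/13 0 72/13; -12/13 5/13 0 4/13; -12/13 5/13 1 69/13; 0 0 0 1]
T5·…·T1 = [10/13 24/13 0 144/13; -36/13 15/13 0 12/13; -18/13 15/26 3/2 207/26; 0 0 0 1]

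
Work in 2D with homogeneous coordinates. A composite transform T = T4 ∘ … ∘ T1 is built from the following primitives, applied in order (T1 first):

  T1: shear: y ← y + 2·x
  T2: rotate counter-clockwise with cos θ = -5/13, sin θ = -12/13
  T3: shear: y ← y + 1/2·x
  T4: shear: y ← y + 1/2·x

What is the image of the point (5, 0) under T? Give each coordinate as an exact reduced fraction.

T(p) = (95/13, -15/13)

T1 shear: y ← y + 2·x: (5, 0) → (5, 10)
T2 rotate counter-clockwise with cos θ = -5/13, sin θ = -12/13: (5, 10) → (95/13, -110/13)
T3 shear: y ← y + 1/2·x: (95/13, -110/13) → (95/13, -125/26)
T4 shear: y ← y + 1/2·x: (95/13, -125/26) → (95/13, -15/13)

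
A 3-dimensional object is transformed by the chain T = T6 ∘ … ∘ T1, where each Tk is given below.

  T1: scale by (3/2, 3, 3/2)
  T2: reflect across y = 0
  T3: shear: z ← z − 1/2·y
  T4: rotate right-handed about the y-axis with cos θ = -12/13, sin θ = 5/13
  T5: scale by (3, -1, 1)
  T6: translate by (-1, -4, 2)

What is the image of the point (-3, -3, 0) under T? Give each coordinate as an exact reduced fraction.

T1 scale by (3/2, 3, 3/2): (-3, -3, 0) → (-9/2, -9, 0)
T2 reflect across y = 0: (-9/2, -9, 0) → (-9/2, 9, 0)
T3 shear: z ← z − 1/2·y: (-9/2, 9, 0) → (-9/2, 9, -9/2)
T4 rotate right-handed about the y-axis with cos θ = -12/13, sin θ = 5/13: (-9/2, 9, -9/2) → (63/26, 9, 153/26)
T5 scale by (3, -1, 1): (63/26, 9, 153/26) → (189/26, -9, 153/26)
T6 translate by (-1, -4, 2): (189/26, -9, 153/26) → (163/26, -13, 205/26)

T(p) = (163/26, -13, 205/26)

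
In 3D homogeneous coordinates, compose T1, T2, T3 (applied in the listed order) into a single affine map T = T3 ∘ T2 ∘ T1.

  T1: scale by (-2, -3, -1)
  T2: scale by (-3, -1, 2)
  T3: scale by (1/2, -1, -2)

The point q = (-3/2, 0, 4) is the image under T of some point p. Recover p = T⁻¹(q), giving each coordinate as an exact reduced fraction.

T1 = [-2 0 0 0; 0 -3 0 0; 0 0 -1 0; 0 0 0 1]
T2·T1 = [6 0 0 0; 0 3 0 0; 0 0 -2 0; 0 0 0 1]
T3·…·T1 = [3 0 0 0; 0 -3 0 0; 0 0 4 0; 0 0 0 1]
det M = -36; M⁻¹ = [1/3 0 0 0; 0 -1/3 0 0; 0 0 1/4 0; 0 0 0 1]
M⁻¹ · (-3/2, 0, 4)ᵀ = (-1/2, 0, 1)ᵀ

p = (-1/2, 0, 1)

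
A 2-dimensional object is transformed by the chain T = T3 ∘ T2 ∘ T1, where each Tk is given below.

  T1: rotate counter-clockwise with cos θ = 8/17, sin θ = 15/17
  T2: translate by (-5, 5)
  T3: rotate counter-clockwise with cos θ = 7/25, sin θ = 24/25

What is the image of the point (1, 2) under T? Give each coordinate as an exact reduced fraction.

T1 rotate counter-clockwise with cos θ = 8/17, sin θ = 15/17: (1, 2) → (-22/17, 31/17)
T2 translate by (-5, 5): (-22/17, 31/17) → (-107/17, 116/17)
T3 rotate counter-clockwise with cos θ = 7/25, sin θ = 24/25: (-107/17, 116/17) → (-3533/425, -1756/425)

T(p) = (-3533/425, -1756/425)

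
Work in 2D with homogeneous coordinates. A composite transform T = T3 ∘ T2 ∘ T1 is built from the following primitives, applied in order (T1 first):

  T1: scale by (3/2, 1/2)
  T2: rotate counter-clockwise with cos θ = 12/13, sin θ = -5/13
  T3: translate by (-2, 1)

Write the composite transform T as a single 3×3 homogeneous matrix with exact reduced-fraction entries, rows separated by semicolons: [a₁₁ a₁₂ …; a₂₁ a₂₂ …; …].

T = [18/13 5/26 -2; -15/26 6/13 1; 0 0 1]

T1 = [3/2 0 0; 0 1/2 0; 0 0 1]
T2·T1 = [18/13 5/26 0; -15/26 6/13 0; 0 0 1]
T3·…·T1 = [18/13 5/26 -2; -15/26 6/13 1; 0 0 1]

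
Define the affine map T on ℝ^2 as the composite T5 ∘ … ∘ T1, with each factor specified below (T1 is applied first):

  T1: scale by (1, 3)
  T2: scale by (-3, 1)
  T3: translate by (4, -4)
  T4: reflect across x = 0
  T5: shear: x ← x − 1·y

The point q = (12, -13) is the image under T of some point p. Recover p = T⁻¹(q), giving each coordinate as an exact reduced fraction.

T1 = [1 0 0; 0 3 0; 0 0 1]
T2·T1 = [-3 0 0; 0 3 0; 0 0 1]
T3·…·T1 = [-3 0 4; 0 3 -4; 0 0 1]
T4·…·T1 = [3 0 -4; 0 3 -4; 0 0 1]
T5·…·T1 = [3 -3 0; 0 3 -4; 0 0 1]
det M = 9; M⁻¹ = [1/3 1/3 4/3; 0 1/3 4/3; 0 0 1]
M⁻¹ · (12, -13)ᵀ = (1, -3)ᵀ

p = (1, -3)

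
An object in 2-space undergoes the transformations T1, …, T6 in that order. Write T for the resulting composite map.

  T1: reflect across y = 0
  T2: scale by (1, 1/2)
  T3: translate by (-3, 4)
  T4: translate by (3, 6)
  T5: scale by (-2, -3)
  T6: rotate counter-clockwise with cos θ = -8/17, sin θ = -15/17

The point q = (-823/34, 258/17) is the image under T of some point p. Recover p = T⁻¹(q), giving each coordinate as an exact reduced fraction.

T1 = [1 0 0; 0 -1 0; 0 0 1]
T2·T1 = [1 0 0; 0 -1/2 0; 0 0 1]
T3·…·T1 = [1 0 -3; 0 -1/2 4; 0 0 1]
T4·…·T1 = [1 0 0; 0 -1/2 10; 0 0 1]
T5·…·T1 = [-2 0 0; 0 3/2 -30; 0 0 1]
T6·…·T1 = [16/17 45/34 -450/17; 30/17 -12/17 240/17; 0 0 1]
det M = -3; M⁻¹ = [4/17 15/34 0; 10/17 -16/51 20; 0 0 1]
M⁻¹ · (-823/34, 258/17)ᵀ = (1, 1)ᵀ

p = (1, 1)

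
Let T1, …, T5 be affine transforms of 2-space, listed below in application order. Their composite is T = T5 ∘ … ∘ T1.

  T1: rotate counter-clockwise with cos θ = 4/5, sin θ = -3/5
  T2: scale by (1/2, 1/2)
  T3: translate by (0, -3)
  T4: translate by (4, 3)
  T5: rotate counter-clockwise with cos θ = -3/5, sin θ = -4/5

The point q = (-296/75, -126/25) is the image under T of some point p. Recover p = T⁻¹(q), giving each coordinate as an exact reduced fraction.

T1 = [4/5 3/5 0; -3/5 4/5 0; 0 0 1]
T2·T1 = [2/5 3/10 0; -3/10 2/5 0; 0 0 1]
T3·…·T1 = [2/5 3/10 0; -3/10 2/5 -3; 0 0 1]
T4·…·T1 = [2/5 3/10 4; -3/10 2/5 0; 0 0 1]
T5·…·T1 = [-12/25 7/50 -12/5; -7/50 -12/25 -16/5; 0 0 1]
det M = 1/4; M⁻¹ = [-48/25 -14/25 -32/5; 14/25 -48/25 -24/5; 0 0 1]
M⁻¹ · (-296/75, -126/25)ᵀ = (4, 8/3)ᵀ

p = (4, 8/3)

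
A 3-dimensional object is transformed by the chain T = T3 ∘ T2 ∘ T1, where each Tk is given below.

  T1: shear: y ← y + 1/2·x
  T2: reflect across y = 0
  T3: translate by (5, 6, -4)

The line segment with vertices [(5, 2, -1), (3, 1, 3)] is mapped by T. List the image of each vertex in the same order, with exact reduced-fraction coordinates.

T1 shear: y ← y + 1/2·x: (5, 2, -1) → (5, 9/2, -1); (3, 1, 3) → (3, 5/2, 3)
T2 reflect across y = 0: (5, 9/2, -1) → (5, -9/2, -1); (3, 5/2, 3) → (3, -5/2, 3)
T3 translate by (5, 6, -4): (5, -9/2, -1) → (10, 3/2, -5); (3, -5/2, 3) → (8, 7/2, -1)

image vertices: (10, 3/2, -5), (8, 7/2, -1)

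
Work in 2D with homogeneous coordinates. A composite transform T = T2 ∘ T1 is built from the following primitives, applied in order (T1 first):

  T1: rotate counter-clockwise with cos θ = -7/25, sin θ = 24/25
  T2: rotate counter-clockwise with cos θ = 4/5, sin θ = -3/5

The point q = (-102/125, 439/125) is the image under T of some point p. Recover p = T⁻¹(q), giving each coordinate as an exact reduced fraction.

p = (3, 2)

T1 = [-7/25 -24/25 0; 24/25 -7/25 0; 0 0 1]
T2·T1 = [44/125 -117/125 0; 117/125 44/125 0; 0 0 1]
det M = 1; M⁻¹ = [44/125 117/125 0; -117/125 44/125 0; 0 0 1]
M⁻¹ · (-102/125, 439/125)ᵀ = (3, 2)ᵀ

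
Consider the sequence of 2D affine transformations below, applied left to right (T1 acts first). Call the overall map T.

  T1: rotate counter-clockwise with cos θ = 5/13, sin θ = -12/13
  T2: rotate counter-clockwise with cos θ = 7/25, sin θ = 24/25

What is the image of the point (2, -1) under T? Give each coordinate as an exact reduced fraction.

T1 rotate counter-clockwise with cos θ = 5/13, sin θ = -12/13: (2, -1) → (-2/13, -29/13)
T2 rotate counter-clockwise with cos θ = 7/25, sin θ = 24/25: (-2/13, -29/13) → (682/325, -251/325)

T(p) = (682/325, -251/325)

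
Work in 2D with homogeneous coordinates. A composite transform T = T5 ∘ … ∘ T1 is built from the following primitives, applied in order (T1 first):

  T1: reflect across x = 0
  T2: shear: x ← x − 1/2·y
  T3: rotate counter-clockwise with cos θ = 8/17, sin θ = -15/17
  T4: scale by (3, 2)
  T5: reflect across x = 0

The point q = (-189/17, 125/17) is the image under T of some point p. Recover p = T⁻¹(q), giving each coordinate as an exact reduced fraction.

p = (-1, 5)

T1 = [-1 0 0; 0 1 0; 0 0 1]
T2·T1 = [-1 -1/2 0; 0 1 0; 0 0 1]
T3·…·T1 = [-8/17 11/17 0; 15/17 31/34 0; 0 0 1]
T4·…·T1 = [-24/17 33/17 0; 30/17 31/17 0; 0 0 1]
T5·…·T1 = [24/17 -33/17 0; 30/17 31/17 0; 0 0 1]
det M = 6; M⁻¹ = [31/102 11/34 0; -5/17 4/17 0; 0 0 1]
M⁻¹ · (-189/17, 125/17)ᵀ = (-1, 5)ᵀ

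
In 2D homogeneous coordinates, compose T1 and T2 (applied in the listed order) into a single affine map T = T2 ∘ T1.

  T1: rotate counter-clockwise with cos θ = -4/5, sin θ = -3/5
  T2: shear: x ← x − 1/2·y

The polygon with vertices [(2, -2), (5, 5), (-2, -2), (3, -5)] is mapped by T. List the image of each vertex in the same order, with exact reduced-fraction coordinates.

image vertices: (-3, 2/5), (5/2, -7), (-1, 14/5), (-13/2, 11/5)

T1 rotate counter-clockwise with cos θ = -4/5, sin θ = -3/5: (2, -2) → (-14/5, 2/5); (5, 5) → (-1, -7); (-2, -2) → (2/5, 14/5); (3, -5) → (-27/5, 11/5)
T2 shear: x ← x − 1/2·y: (-14/5, 2/5) → (-3, 2/5); (-1, -7) → (5/2, -7); (2/5, 14/5) → (-1, 14/5); (-27/5, 11/5) → (-13/2, 11/5)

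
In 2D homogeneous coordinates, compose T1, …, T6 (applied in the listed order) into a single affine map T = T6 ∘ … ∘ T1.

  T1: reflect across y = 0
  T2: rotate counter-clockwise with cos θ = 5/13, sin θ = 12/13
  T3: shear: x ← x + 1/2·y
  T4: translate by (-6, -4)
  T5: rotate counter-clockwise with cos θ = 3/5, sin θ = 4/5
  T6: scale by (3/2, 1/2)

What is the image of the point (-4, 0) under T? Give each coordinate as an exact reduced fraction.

T1 reflect across y = 0: (-4, 0) → (-4, 0)
T2 rotate counter-clockwise with cos θ = 5/13, sin θ = 12/13: (-4, 0) → (-20/13, -48/13)
T3 shear: x ← x + 1/2·y: (-20/13, -48/13) → (-44/13, -48/13)
T4 translate by (-6, -4): (-44/13, -48/13) → (-122/13, -100/13)
T5 rotate counter-clockwise with cos θ = 3/5, sin θ = 4/5: (-122/13, -100/13) → (34/65, -788/65)
T6 scale by (3/2, 1/2): (34/65, -788/65) → (51/65, -394/65)

T(p) = (51/65, -394/65)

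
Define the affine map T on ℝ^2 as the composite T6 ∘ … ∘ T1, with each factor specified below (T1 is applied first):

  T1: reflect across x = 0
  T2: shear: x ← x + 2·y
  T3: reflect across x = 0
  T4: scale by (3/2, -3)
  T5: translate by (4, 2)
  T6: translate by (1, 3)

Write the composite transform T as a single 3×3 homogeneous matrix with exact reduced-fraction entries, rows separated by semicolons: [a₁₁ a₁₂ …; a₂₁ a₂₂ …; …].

T1 = [-1 0 0; 0 1 0; 0 0 1]
T2·T1 = [-1 2 0; 0 1 0; 0 0 1]
T3·…·T1 = [1 -2 0; 0 1 0; 0 0 1]
T4·…·T1 = [3/2 -3 0; 0 -3 0; 0 0 1]
T5·…·T1 = [3/2 -3 4; 0 -3 2; 0 0 1]
T6·…·T1 = [3/2 -3 5; 0 -3 5; 0 0 1]

T = [3/2 -3 5; 0 -3 5; 0 0 1]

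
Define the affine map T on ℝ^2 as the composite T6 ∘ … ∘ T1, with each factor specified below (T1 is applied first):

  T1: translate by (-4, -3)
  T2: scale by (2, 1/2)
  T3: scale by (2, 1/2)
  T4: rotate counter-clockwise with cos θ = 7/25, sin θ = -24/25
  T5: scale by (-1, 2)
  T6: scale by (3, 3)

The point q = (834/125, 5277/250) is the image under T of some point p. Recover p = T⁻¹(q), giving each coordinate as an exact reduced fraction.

T1 = [1 0 -4; 0 1 -3; 0 0 1]
T2·T1 = [2 0 -8; 0 1/2 -3/2; 0 0 1]
T3·…·T1 = [4 0 -16; 0 1/4 -3/4; 0 0 1]
T4·…·T1 = [28/25 6/25 -26/5; -96/25 7/100 303/20; 0 0 1]
T5·…·T1 = [-28/25 -6/25 26/5; -192/25 7/50 303/10; 0 0 1]
T6·…·T1 = [-84/25 -18/25 78/5; -576/25 21/50 909/10; 0 0 1]
det M = -18; M⁻¹ = [-7/300 -1/25 4; -32/25 14/75 3; 0 0 1]
M⁻¹ · (834/125, 5277/250)ᵀ = (3, -8/5)ᵀ

p = (3, -8/5)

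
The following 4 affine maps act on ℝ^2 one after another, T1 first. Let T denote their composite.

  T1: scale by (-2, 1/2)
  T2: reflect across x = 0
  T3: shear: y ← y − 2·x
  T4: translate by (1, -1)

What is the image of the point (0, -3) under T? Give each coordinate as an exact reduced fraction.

T(p) = (1, -5/2)

T1 scale by (-2, 1/2): (0, -3) → (0, -3/2)
T2 reflect across x = 0: (0, -3/2) → (0, -3/2)
T3 shear: y ← y − 2·x: (0, -3/2) → (0, -3/2)
T4 translate by (1, -1): (0, -3/2) → (1, -5/2)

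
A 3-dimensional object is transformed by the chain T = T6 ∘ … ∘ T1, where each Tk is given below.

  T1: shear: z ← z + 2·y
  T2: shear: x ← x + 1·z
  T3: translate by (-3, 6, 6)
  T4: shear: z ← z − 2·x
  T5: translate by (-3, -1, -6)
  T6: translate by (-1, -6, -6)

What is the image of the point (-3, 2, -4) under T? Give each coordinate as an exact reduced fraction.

T(p) = (-10, 1, 6)

T1 shear: z ← z + 2·y: (-3, 2, -4) → (-3, 2, 0)
T2 shear: x ← x + 1·z: (-3, 2, 0) → (-3, 2, 0)
T3 translate by (-3, 6, 6): (-3, 2, 0) → (-6, 8, 6)
T4 shear: z ← z − 2·x: (-6, 8, 6) → (-6, 8, 18)
T5 translate by (-3, -1, -6): (-6, 8, 18) → (-9, 7, 12)
T6 translate by (-1, -6, -6): (-9, 7, 12) → (-10, 1, 6)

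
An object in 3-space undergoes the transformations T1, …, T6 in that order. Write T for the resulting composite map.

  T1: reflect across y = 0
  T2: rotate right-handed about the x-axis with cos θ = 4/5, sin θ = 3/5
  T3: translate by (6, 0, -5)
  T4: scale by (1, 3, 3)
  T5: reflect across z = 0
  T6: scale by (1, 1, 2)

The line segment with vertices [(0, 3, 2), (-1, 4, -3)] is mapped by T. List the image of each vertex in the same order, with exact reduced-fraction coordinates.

T1 reflect across y = 0: (0, 3, 2) → (0, -3, 2); (-1, 4, -3) → (-1, -4, -3)
T2 rotate right-handed about the x-axis with cos θ = 4/5, sin θ = 3/5: (0, -3, 2) → (0, -18/5, -1/5); (-1, -4, -3) → (-1, -7/5, -24/5)
T3 translate by (6, 0, -5): (0, -18/5, -1/5) → (6, -18/5, -26/5); (-1, -7/5, -24/5) → (5, -7/5, -49/5)
T4 scale by (1, 3, 3): (6, -18/5, -26/5) → (6, -54/5, -78/5); (5, -7/5, -49/5) → (5, -21/5, -147/5)
T5 reflect across z = 0: (6, -54/5, -78/5) → (6, -54/5, 78/5); (5, -21/5, -147/5) → (5, -21/5, 147/5)
T6 scale by (1, 1, 2): (6, -54/5, 78/5) → (6, -54/5, 156/5); (5, -21/5, 147/5) → (5, -21/5, 294/5)

image vertices: (6, -54/5, 156/5), (5, -21/5, 294/5)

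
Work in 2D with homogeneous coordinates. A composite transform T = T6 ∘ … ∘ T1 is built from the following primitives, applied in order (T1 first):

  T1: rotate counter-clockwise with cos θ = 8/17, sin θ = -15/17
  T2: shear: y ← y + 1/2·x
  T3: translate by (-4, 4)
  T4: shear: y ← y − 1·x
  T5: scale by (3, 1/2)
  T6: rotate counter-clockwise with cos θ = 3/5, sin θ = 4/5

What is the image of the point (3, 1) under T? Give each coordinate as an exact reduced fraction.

T(p) = (-84/17, -183/68)

T1 rotate counter-clockwise with cos θ = 8/17, sin θ = -15/17: (3, 1) → (39/17, -37/17)
T2 shear: y ← y + 1/2·x: (39/17, -37/17) → (39/17, -35/34)
T3 translate by (-4, 4): (39/17, -35/34) → (-29/17, 101/34)
T4 shear: y ← y − 1·x: (-29/17, 101/34) → (-29/17, 159/34)
T5 scale by (3, 1/2): (-29/17, 159/34) → (-87/17, 159/68)
T6 rotate counter-clockwise with cos θ = 3/5, sin θ = 4/5: (-87/17, 159/68) → (-84/17, -183/68)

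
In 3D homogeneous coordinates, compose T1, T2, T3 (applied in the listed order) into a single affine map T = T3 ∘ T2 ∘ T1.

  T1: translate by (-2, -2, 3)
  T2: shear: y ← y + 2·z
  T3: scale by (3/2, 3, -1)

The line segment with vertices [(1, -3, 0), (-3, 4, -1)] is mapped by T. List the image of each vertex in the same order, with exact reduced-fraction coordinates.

T1 translate by (-2, -2, 3): (1, -3, 0) → (-1, -5, 3); (-3, 4, -1) → (-5, 2, 2)
T2 shear: y ← y + 2·z: (-1, -5, 3) → (-1, 1, 3); (-5, 2, 2) → (-5, 6, 2)
T3 scale by (3/2, 3, -1): (-1, 1, 3) → (-3/2, 3, -3); (-5, 6, 2) → (-15/2, 18, -2)

image vertices: (-3/2, 3, -3), (-15/2, 18, -2)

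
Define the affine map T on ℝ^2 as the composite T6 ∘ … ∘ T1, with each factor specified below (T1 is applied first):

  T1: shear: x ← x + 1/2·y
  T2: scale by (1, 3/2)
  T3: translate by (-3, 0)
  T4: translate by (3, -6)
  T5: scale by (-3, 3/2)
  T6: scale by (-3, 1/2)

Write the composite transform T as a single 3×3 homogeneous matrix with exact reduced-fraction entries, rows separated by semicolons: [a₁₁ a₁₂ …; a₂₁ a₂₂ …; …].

T = [9 9/2 0; 0 9/8 -9/2; 0 0 1]

T1 = [1 1/2 0; 0 1 0; 0 0 1]
T2·T1 = [1 1/2 0; 0 3/2 0; 0 0 1]
T3·…·T1 = [1 1/2 -3; 0 3/2 0; 0 0 1]
T4·…·T1 = [1 1/2 0; 0 3/2 -6; 0 0 1]
T5·…·T1 = [-3 -3/2 0; 0 9/4 -9; 0 0 1]
T6·…·T1 = [9 9/2 0; 0 9/8 -9/2; 0 0 1]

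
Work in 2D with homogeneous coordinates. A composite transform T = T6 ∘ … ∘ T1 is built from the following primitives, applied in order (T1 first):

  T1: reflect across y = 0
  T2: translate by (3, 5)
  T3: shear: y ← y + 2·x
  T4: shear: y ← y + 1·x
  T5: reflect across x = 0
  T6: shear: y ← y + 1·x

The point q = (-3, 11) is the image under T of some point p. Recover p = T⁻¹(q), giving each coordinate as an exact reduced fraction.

T1 = [1 0 0; 0 -1 0; 0 0 1]
T2·T1 = [1 0 3; 0 -1 5; 0 0 1]
T3·…·T1 = [1 0 3; 2 -1 11; 0 0 1]
T4·…·T1 = [1 0 3; 3 -1 14; 0 0 1]
T5·…·T1 = [-1 0 -3; 3 -1 14; 0 0 1]
T6·…·T1 = [-1 0 -3; 2 -1 11; 0 0 1]
det M = 1; M⁻¹ = [-1 0 -3; -2 -1 5; 0 0 1]
M⁻¹ · (-3, 11)ᵀ = (0, 0)ᵀ

p = (0, 0)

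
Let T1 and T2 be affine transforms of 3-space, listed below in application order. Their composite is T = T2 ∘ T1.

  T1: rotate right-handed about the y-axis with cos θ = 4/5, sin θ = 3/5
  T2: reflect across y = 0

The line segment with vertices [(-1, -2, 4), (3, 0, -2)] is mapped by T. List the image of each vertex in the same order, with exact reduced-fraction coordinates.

T1 rotate right-handed about the y-axis with cos θ = 4/5, sin θ = 3/5: (-1, -2, 4) → (8/5, -2, 19/5); (3, 0, -2) → (6/5, 0, -17/5)
T2 reflect across y = 0: (8/5, -2, 19/5) → (8/5, 2, 19/5); (6/5, 0, -17/5) → (6/5, 0, -17/5)

image vertices: (8/5, 2, 19/5), (6/5, 0, -17/5)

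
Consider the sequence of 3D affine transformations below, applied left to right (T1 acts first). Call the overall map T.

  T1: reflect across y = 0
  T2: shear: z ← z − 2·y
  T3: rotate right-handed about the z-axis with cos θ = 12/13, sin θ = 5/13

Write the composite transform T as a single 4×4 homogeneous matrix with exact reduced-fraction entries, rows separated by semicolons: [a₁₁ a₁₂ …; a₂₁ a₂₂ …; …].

T = [12/13 5/13 0 0; 5/13 -12/13 0 0; 0 2 1 0; 0 0 0 1]

T1 = [1 0 0 0; 0 -1 0 0; 0 0 1 0; 0 0 0 1]
T2·T1 = [1 0 0 0; 0 -1 0 0; 0 2 1 0; 0 0 0 1]
T3·…·T1 = [12/13 5/13 0 0; 5/13 -12/13 0 0; 0 2 1 0; 0 0 0 1]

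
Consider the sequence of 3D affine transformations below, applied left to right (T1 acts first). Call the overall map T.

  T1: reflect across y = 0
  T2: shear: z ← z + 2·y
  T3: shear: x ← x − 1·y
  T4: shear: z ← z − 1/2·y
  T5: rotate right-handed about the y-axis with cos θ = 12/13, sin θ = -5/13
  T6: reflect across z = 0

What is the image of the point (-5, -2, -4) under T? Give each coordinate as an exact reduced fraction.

T1 reflect across y = 0: (-5, -2, -4) → (-5, 2, -4)
T2 shear: z ← z + 2·y: (-5, 2, -4) → (-5, 2, 0)
T3 shear: x ← x − 1·y: (-5, 2, 0) → (-7, 2, 0)
T4 shear: z ← z − 1/2·y: (-7, 2, 0) → (-7, 2, -1)
T5 rotate right-handed about the y-axis with cos θ = 12/13, sin θ = -5/13: (-7, 2, -1) → (-79/13, 2, -47/13)
T6 reflect across z = 0: (-79/13, 2, -47/13) → (-79/13, 2, 47/13)

T(p) = (-79/13, 2, 47/13)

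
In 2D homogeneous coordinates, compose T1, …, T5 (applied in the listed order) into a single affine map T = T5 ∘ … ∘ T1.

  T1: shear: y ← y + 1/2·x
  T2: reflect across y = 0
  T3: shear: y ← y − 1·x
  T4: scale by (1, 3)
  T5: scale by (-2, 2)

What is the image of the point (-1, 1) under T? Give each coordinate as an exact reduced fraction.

T1 shear: y ← y + 1/2·x: (-1, 1) → (-1, 1/2)
T2 reflect across y = 0: (-1, 1/2) → (-1, -1/2)
T3 shear: y ← y − 1·x: (-1, -1/2) → (-1, 1/2)
T4 scale by (1, 3): (-1, 1/2) → (-1, 3/2)
T5 scale by (-2, 2): (-1, 3/2) → (2, 3)

T(p) = (2, 3)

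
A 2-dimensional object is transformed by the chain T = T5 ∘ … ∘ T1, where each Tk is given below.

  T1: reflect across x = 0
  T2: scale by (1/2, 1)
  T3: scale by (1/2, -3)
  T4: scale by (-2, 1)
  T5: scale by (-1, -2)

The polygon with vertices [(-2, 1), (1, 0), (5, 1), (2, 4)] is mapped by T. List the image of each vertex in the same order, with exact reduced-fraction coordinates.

image vertices: (1, 6), (-1/2, 0), (-5/2, 6), (-1, 24)

T1 reflect across x = 0: (-2, 1) → (2, 1); (1, 0) → (-1, 0); (5, 1) → (-5, 1); (2, 4) → (-2, 4)
T2 scale by (1/2, 1): (2, 1) → (1, 1); (-1, 0) → (-1/2, 0); (-5, 1) → (-5/2, 1); (-2, 4) → (-1, 4)
T3 scale by (1/2, -3): (1, 1) → (1/2, -3); (-1/2, 0) → (-1/4, 0); (-5/2, 1) → (-5/4, -3); (-1, 4) → (-1/2, -12)
T4 scale by (-2, 1): (1/2, -3) → (-1, -3); (-1/4, 0) → (1/2, 0); (-5/4, -3) → (5/2, -3); (-1/2, -12) → (1, -12)
T5 scale by (-1, -2): (-1, -3) → (1, 6); (1/2, 0) → (-1/2, 0); (5/2, -3) → (-5/2, 6); (1, -12) → (-1, 24)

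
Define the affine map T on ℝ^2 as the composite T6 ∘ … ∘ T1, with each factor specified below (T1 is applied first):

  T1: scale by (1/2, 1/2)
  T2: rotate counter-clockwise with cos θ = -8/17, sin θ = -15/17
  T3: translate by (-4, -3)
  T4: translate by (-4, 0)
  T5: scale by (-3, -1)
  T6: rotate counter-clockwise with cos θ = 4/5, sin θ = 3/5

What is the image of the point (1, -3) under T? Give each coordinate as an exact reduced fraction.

T(p) = (213/10, 3297/170)

T1 scale by (1/2, 1/2): (1, -3) → (1/2, -3/2)
T2 rotate counter-clockwise with cos θ = -8/17, sin θ = -15/17: (1/2, -3/2) → (-53/34, 9/34)
T3 translate by (-4, -3): (-53/34, 9/34) → (-189/34, -93/34)
T4 translate by (-4, 0): (-189/34, -93/34) → (-325/34, -93/34)
T5 scale by (-3, -1): (-325/34, -93/34) → (975/34, 93/34)
T6 rotate counter-clockwise with cos θ = 4/5, sin θ = 3/5: (975/34, 93/34) → (213/10, 3297/170)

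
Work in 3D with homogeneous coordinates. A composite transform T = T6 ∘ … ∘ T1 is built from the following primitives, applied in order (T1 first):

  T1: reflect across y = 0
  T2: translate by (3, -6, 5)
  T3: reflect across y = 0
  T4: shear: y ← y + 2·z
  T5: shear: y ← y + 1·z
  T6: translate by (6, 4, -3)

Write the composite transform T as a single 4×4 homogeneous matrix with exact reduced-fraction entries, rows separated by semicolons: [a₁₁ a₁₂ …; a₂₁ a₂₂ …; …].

T1 = [1 0 0 0; 0 -1 0 0; 0 0 1 0; 0 0 0 1]
T2·T1 = [1 0 0 3; 0 -1 0 -6; 0 0 1 5; 0 0 0 1]
T3·…·T1 = [1 0 0 3; 0 1 0 6; 0 0 1 5; 0 0 0 1]
T4·…·T1 = [1 0 0 3; 0 1 2 16; 0 0 1 5; 0 0 0 1]
T5·…·T1 = [1 0 0 3; 0 1 3 21; 0 0 1 5; 0 0 0 1]
T6·…·T1 = [1 0 0 9; 0 1 3 25; 0 0 1 2; 0 0 0 1]

T = [1 0 0 9; 0 1 3 25; 0 0 1 2; 0 0 0 1]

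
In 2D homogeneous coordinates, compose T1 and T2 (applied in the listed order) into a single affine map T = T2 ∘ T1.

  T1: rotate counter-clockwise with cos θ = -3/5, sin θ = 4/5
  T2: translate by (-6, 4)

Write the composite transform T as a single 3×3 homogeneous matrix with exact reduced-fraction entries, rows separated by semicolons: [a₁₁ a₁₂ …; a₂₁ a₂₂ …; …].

T = [-3/5 -4/5 -6; 4/5 -3/5 4; 0 0 1]

T1 = [-3/5 -4/5 0; 4/5 -3/5 0; 0 0 1]
T2·T1 = [-3/5 -4/5 -6; 4/5 -3/5 4; 0 0 1]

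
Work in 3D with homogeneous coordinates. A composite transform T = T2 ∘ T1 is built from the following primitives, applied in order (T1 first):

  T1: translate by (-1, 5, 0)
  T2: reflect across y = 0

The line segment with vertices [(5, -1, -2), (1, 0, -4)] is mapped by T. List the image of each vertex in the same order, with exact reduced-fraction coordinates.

T1 translate by (-1, 5, 0): (5, -1, -2) → (4, 4, -2); (1, 0, -4) → (0, 5, -4)
T2 reflect across y = 0: (4, 4, -2) → (4, -4, -2); (0, 5, -4) → (0, -5, -4)

image vertices: (4, -4, -2), (0, -5, -4)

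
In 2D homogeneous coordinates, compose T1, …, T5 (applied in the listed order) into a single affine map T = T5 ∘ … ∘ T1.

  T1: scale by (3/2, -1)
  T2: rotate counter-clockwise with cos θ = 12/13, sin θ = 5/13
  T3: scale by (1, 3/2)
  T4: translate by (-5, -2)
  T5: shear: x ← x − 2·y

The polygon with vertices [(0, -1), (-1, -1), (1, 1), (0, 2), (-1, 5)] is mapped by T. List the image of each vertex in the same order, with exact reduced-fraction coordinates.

T1 scale by (3/2, -1): (0, -1) → (0, 1); (-1, -1) → (-3/2, 1); (1, 1) → (3/2, -1); (0, 2) → (0, -2); (-1, 5) → (-3/2, -5)
T2 rotate counter-clockwise with cos θ = 12/13, sin θ = 5/13: (0, 1) → (-5/13, 12/13); (-3/2, 1) → (-23/13, 9/26); (3/2, -1) → (23/13, -9/26); (0, -2) → (10/13, -24/13); (-3/2, -5) → (7/13, -135/26)
T3 scale by (1, 3/2): (-5/13, 12/13) → (-5/13, 18/13); (-23/13, 9/26) → (-23/13, 27/52); (23/13, -9/26) → (23/13, -27/52); (10/13, -24/13) → (10/13, -36/13); (7/13, -135/26) → (7/13, -405/52)
T4 translate by (-5, -2): (-5/13, 18/13) → (-70/13, -8/13); (-23/13, 27/52) → (-88/13, -77/52); (23/13, -27/52) → (-42/13, -131/52); (10/13, -36/13) → (-55/13, -62/13); (7/13, -405/52) → (-58/13, -509/52)
T5 shear: x ← x − 2·y: (-70/13, -8/13) → (-54/13, -8/13); (-88/13, -77/52) → (-99/26, -77/52); (-42/13, -131/52) → (47/26, -131/52); (-55/13, -62/13) → (69/13, -62/13); (-58/13, -509/52) → (393/26, -509/52)

image vertices: (-54/13, -8/13), (-99/26, -77/52), (47/26, -131/52), (69/13, -62/13), (393/26, -509/52)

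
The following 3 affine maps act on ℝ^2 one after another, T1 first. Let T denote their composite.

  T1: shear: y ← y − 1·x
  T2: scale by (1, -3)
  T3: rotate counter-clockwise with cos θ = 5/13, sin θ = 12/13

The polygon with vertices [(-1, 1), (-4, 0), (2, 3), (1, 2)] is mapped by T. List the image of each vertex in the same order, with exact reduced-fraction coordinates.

image vertices: (67/13, -42/13), (124/13, -108/13), (46/13, 9/13), (41/13, -3/13)

T1 shear: y ← y − 1·x: (-1, 1) → (-1, 2); (-4, 0) → (-4, 4); (2, 3) → (2, 1); (1, 2) → (1, 1)
T2 scale by (1, -3): (-1, 2) → (-1, -6); (-4, 4) → (-4, -12); (2, 1) → (2, -3); (1, 1) → (1, -3)
T3 rotate counter-clockwise with cos θ = 5/13, sin θ = 12/13: (-1, -6) → (67/13, -42/13); (-4, -12) → (124/13, -108/13); (2, -3) → (46/13, 9/13); (1, -3) → (41/13, -3/13)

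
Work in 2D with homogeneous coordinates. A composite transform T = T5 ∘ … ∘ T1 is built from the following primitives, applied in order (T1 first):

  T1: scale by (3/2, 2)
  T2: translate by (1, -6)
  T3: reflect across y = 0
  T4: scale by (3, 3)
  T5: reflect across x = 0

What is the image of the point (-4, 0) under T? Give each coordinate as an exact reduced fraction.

T(p) = (15, 18)

T1 scale by (3/2, 2): (-4, 0) → (-6, 0)
T2 translate by (1, -6): (-6, 0) → (-5, -6)
T3 reflect across y = 0: (-5, -6) → (-5, 6)
T4 scale by (3, 3): (-5, 6) → (-15, 18)
T5 reflect across x = 0: (-15, 18) → (15, 18)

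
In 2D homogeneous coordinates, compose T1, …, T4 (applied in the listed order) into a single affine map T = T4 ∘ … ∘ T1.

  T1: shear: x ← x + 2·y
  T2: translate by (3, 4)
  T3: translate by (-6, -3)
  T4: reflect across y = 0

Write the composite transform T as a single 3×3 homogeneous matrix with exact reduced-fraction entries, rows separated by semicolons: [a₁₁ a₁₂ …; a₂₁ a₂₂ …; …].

T = [1 2 -3; 0 -1 -1; 0 0 1]

T1 = [1 2 0; 0 1 0; 0 0 1]
T2·T1 = [1 2 3; 0 1 4; 0 0 1]
T3·…·T1 = [1 2 -3; 0 1 1; 0 0 1]
T4·…·T1 = [1 2 -3; 0 -1 -1; 0 0 1]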